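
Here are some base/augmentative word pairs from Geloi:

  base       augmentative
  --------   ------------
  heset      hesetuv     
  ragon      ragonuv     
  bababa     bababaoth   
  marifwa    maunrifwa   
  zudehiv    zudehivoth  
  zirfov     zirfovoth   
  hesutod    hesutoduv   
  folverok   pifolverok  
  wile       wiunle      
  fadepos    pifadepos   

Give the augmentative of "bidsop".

"bidsop" begins with b-. The one such stem in the data (bababa → bababaoth) adds -oth, so the same rule applies.
The other patterns: stems beginning with f- add the prefix pi-; stems beginning with h- or r- add -uv; stems beginning with m- or w- insert -un- after the first vowel.
So bidsop → bidsopoth.

bidsopoth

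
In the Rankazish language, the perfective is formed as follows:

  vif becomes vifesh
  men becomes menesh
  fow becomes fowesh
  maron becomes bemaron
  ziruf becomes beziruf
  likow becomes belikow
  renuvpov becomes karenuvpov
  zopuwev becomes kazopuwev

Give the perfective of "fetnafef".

kafetnafef

"fetnafef" has 3 vowels. The stems with 3 vowels (renuvpov → karenuvpov, zopuwev → kazopuwev) add the prefix ka-.
So fetnafef → kafetnafef.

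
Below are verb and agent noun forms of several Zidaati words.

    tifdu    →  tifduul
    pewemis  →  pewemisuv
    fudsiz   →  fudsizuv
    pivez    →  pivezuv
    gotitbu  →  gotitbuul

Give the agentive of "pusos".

tifdu and fudsiz both have 2 vowels yet inflect differently (tifduul, fudsizuv), so the number of vowels is not what conditions the rule; the final letter is.
"pusos" ends in -s. The one such stem in the data (pewemis → pewemisuv) adds -uv, so the same rule applies.
The other pattern: stems ending in -u add -ul.
So pusos → pusosuv.

pusosuv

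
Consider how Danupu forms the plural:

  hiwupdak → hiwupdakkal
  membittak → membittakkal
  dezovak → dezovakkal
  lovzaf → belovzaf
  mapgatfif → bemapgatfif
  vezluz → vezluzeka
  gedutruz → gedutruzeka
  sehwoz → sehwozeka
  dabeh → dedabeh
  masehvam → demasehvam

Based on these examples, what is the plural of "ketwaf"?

hiwupdak and lovzaf both have last vowel 'a' yet inflect differently (hiwupdakkal, belovzaf), so the last vowel is not what conditions the rule; the final letter is.
"ketwaf" ends in -f. The stems ending in -f (lovzaf → belovzaf, mapgatfif → bemapgatfif) add the prefix be-.
The other patterns: stems ending in -k double the final consonant and add -al; stems ending in -z add -eka; stems ending in -h or -m add the prefix de-.
So ketwaf → beketwaf.

beketwaf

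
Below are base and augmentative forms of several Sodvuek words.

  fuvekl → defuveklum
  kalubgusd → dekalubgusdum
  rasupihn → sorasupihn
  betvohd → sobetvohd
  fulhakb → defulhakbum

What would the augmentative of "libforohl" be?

betvohd and kalubgusd both end in -d yet inflect differently (sobetvohd, dekalubgusdum), so the final letter is not what conditions the rule; the second-to-last letter is.
"libforohl" has second-to-last letter 'h'. The stems whose second-to-last letter is 'h' (betvohd → sobetvohd, rasupihn → sorasupihn) add the prefix so-.
So libforohl → solibforohl.

solibforohl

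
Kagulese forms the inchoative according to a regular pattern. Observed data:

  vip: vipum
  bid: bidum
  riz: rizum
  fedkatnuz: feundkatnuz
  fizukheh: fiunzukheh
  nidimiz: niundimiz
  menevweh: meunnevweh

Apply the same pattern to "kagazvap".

riz and fedkatnuz both end in -z yet inflect differently (rizum, feundkatnuz), so the final letter is not what conditions the rule; the number of vowels is.
"kagazvap" has 3 vowels. The stems with 3 vowels (fedkatnuz → feundkatnuz, fizukheh → fiunzukheh, nidimiz → niundimiz) insert -un- after the first vowel.
The other pattern: stems with 1 vowel add -um.
So kagazvap → kaungazvap.

kaungazvap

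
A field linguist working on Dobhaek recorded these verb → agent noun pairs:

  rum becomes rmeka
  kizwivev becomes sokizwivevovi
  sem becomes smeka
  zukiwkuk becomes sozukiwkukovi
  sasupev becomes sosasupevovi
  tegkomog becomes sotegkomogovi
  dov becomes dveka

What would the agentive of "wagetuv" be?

dov and sasupev both end in -v yet inflect differently (dveka, sosasupevovi), so the final letter is not what conditions the rule; the number of vowels is.
"wagetuv" has 3 vowels. The stems with 3 vowels (tegkomog → sotegkomogovi, zukiwkuk → sozukiwkukovi, sasupev → sosasupevovi) add so- … -ovi around the stem.
So wagetuv → sowagetuvovi.

sowagetuvovi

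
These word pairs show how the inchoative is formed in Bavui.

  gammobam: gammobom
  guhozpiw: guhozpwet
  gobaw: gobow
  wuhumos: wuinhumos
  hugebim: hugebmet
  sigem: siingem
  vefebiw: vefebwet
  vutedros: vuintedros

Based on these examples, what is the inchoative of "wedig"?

wedget

hugebim and gammobam both end in -m yet inflect differently (hugebmet, gammobom), so the final letter is not what conditions the rule; the last vowel is.
"wedig" has last vowel 'i'. The stems whose last vowel is 'i' (hugebim → hugebmet, guhozpiw → guhozpwet, vefebiw → vefebwet) delete the last vowel and add -et.
The other patterns: stems whose last vowel is 'a' change the last vowel to 'o'; stems whose last vowel is 'e' or 'o' insert -in- after the first vowel.
So wedig → wedget.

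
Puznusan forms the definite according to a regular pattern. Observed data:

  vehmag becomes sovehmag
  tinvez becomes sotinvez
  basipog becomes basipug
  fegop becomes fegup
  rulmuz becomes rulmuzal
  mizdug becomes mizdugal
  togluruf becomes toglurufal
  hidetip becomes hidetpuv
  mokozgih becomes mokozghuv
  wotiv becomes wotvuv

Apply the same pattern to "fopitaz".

vehmag and basipog both end in -g yet inflect differently (sovehmag, basipug), so the final letter is not what conditions the rule; the last vowel is.
"fopitaz" has last vowel 'a'. The one such stem in the data (vehmag → sovehmag) adds the prefix so-, so the same rule applies.
The other patterns: stems whose last vowel is 'o' change the last vowel to 'u'; stems whose last vowel is 'u' add -al; stems whose last vowel is 'i' delete the last vowel and add -uv.
So fopitaz → sofopitaz.

sofopitaz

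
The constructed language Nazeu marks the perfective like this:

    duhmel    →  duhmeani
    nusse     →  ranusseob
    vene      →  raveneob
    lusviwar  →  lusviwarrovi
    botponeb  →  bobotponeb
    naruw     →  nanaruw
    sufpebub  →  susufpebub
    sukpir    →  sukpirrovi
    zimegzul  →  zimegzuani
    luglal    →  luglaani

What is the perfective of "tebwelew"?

tetebwelew

"tebwelew" ends in -w. The one such stem in the data (naruw → nanaruw) repeats the first consonant+vowel as a prefix (as do botponeb, sufpebub), so the same rule applies.
The other patterns: stems ending in -r double the final consonant and add -ovi; stems ending in -l drop the final letter and add -ani; stems ending in -e add ra- … -ob around the stem.
So tebwelew → tetebwelew.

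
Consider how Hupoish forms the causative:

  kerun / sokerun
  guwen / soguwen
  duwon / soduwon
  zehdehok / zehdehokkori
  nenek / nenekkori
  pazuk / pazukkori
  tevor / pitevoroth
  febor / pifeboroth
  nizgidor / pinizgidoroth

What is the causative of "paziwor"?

"paziwor" ends in -r. The stems ending in -r (tevor → pitevoroth, febor → pifeboroth, nizgidor → pinizgidoroth) add pi- … -oth around the stem.
The other patterns: stems ending in -n add the prefix so-; stems ending in -k double the final consonant and add -ori.
So paziwor → pipaziworoth.

pipaziworoth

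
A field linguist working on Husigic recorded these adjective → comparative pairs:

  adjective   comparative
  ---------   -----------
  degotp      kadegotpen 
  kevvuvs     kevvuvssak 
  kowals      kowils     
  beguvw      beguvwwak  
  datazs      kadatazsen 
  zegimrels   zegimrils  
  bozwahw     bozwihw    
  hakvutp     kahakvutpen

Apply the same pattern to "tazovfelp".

kevvuvs and datazs both end in -s yet inflect differently (kevvuvssak, kadatazsen), so the final letter is not what conditions the rule; the second-to-last letter is.
"tazovfelp" has second-to-last letter 'l'. The stems whose second-to-last letter is 'l' (kowals → kowils, zegimrels → zegimrils) change the last vowel to 'i'.
So tazovfelp → tazovfilp.

tazovfilp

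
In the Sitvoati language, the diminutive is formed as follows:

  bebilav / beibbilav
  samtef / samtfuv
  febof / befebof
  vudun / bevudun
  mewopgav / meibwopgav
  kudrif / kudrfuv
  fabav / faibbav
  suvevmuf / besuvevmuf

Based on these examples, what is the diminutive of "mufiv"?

mufvuv

"mufiv" has last vowel 'i'. The one such stem in the data (kudrif → kudrfuv) deletes the last vowel and adds -uv (as does samtef), so the same rule applies.
The other patterns: stems whose last vowel is 'a' insert -ib- after the first vowel; stems whose last vowel is 'o' or 'u' add the prefix be-.
So mufiv → mufvuv.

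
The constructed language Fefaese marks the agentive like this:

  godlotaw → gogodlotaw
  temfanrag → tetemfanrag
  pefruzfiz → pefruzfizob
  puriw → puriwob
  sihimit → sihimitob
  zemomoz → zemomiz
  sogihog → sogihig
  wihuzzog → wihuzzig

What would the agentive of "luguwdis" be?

luguwdisob

"luguwdis" has last vowel 'i'. The stems whose last vowel is 'i' (pefruzfiz → pefruzfizob, puriw → puriwob, sihimit → sihimitob) add -ob.
So luguwdis → luguwdisob.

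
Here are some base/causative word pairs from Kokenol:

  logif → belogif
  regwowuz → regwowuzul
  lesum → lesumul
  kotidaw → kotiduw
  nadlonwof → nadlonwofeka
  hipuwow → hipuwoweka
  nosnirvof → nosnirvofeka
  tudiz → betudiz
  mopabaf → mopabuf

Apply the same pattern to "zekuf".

zekuful

"zekuf" has last vowel 'u'. The stems whose last vowel is 'u' (lesum → lesumul, regwowuz → regwowuzul) add -ul.
So zekuf → zekuful.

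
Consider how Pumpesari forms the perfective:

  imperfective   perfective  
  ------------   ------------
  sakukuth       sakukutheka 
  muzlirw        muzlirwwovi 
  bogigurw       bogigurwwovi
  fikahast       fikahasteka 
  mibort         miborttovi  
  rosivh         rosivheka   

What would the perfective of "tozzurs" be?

mibort and fikahast both end in -t yet inflect differently (miborttovi, fikahasteka), so the final letter is not what conditions the rule; the second-to-last letter is.
"tozzurs" has second-to-last letter 'r'. The stems whose second-to-last letter is 'r' (bogigurw → bogigurwwovi, muzlirw → muzlirwwovi, mibort → miborttovi) double the final consonant and add -ovi.
The other pattern: stems whose second-to-last letter is 's', 't' or 'v' add -eka.
So tozzurs → tozzurssovi.

tozzurssovi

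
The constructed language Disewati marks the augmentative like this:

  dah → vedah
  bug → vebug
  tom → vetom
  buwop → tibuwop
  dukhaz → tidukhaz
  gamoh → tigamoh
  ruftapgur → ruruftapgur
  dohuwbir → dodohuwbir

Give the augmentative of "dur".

dah and gamoh both end in -h yet inflect differently (vedah, tigamoh), so the final letter is not what conditions the rule; the number of vowels is.
"dur" has 1 vowel. The stems with 1 vowel (dah → vedah, bug → vebug, tom → vetom) add the prefix ve-.
The other patterns: stems with 2 vowels add the prefix ti-; stems with 3 vowels repeat the first consonant+vowel as a prefix.
So dur → vedur.

vedur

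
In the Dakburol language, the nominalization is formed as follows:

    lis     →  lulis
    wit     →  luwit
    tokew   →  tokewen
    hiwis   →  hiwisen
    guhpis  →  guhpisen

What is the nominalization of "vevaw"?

"vevaw" has 2 vowels. The stems with 2 vowels (tokew → tokewen, hiwis → hiwisen, guhpis → guhpisen) add -en.
So vevaw → vevawen.

vevawen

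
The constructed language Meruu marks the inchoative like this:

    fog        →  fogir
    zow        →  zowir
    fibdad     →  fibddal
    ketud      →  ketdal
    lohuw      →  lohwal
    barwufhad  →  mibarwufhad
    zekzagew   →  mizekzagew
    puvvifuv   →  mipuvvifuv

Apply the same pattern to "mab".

zow and lohuw both end in -w yet inflect differently (zowir, lohwal), so the final letter is not what conditions the rule; the number of vowels is.
"mab" has 1 vowel. The stems with 1 vowel (fog → fogir, zow → zowir) add -ir.
The other patterns: stems with 2 vowels delete the last vowel and add -al; stems with 3 vowels add the prefix mi-.
So mab → mabir.

mabir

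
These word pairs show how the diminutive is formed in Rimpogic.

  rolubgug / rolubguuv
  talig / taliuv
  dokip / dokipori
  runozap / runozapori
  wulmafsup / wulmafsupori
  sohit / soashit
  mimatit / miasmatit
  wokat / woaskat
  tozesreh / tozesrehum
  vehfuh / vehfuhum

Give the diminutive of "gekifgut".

talig and dokip both have last vowel 'i' yet inflect differently (taliuv, dokipori), so the last vowel is not what conditions the rule; the final letter is.
"gekifgut" ends in -t. The stems ending in -t (sohit → soashit, mimatit → miasmatit, wokat → woaskat) insert -as- after the first vowel.
So gekifgut → geaskifgut.

geaskifgut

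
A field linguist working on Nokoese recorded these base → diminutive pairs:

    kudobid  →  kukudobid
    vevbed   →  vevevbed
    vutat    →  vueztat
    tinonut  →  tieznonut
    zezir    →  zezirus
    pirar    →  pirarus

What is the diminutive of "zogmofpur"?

zogmofpurus

kudobid and zezir both have last vowel 'i' yet inflect differently (kukudobid, zezirus), so the last vowel is not what conditions the rule; the final letter is.
"zogmofpur" ends in -r. The stems ending in -r (zezir → zezirus, pirar → pirarus) add -us.
The other patterns: stems ending in -d repeat the first consonant+vowel as a prefix; stems ending in -t insert -ez- after the first vowel.
So zogmofpur → zogmofpurus.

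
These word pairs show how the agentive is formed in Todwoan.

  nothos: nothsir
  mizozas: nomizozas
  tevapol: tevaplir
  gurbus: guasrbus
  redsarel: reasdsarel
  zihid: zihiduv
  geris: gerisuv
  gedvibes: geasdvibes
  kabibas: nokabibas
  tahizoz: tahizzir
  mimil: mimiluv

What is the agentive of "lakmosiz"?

lakmosizuv

mizozas and nothos both end in -s yet inflect differently (nomizozas, nothsir), so the final letter is not what conditions the rule; the last vowel is.
"lakmosiz" has last vowel 'i'. The stems whose last vowel is 'i' (mimil → mimiluv, zihid → zihiduv, geris → gerisuv) add -uv.
The other patterns: stems whose last vowel is 'a' add the prefix no-; stems whose last vowel is 'o' delete the last vowel and add -ir; stems whose last vowel is 'e' or 'u' insert -as- after the first vowel.
So lakmosiz → lakmosizuv.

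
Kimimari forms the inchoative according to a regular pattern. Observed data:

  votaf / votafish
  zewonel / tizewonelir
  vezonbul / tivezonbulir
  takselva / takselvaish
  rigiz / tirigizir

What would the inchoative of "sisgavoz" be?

"sisgavoz" ends in -z. The one such stem in the data (rigiz → tirigizir) adds ti- … -ir around the stem, so the same rule applies.
The other pattern: stems ending in -a or -f add -ish.
So sisgavoz → tisisgavozir.

tisisgavozir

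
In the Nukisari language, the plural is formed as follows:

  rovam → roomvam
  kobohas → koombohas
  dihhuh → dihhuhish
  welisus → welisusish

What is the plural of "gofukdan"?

"gofukdan" has last vowel 'a'. The stems whose last vowel is 'a' (rovam → roomvam, kobohas → koombohas) insert -om- after the first vowel.
So gofukdan → goomfukdan.

goomfukdan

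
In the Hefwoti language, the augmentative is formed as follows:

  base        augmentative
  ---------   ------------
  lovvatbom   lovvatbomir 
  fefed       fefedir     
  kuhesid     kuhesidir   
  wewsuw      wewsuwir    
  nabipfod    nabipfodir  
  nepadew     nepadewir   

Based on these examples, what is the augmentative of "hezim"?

hezimir

Every pair shown (lovvatbom → lovvatbomir, fefed → fefedir, kuhesid → kuhesidir, …) follows the same rule: add -ir.
So hezim → hezimir.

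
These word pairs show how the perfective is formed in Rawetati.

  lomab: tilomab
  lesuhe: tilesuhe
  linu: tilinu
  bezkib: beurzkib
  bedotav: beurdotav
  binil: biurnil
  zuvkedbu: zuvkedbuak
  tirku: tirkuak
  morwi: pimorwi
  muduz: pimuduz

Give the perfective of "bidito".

lomab and bezkib both end in -b yet inflect differently (tilomab, beurzkib), so the final letter is not what conditions the rule; the first letter is.
"bidito" begins with b-. The stems beginning with b- (bezkib → beurzkib, bedotav → beurdotav, binil → biurnil) insert -ur- after the first vowel.
So bidito → biurdito.

biurdito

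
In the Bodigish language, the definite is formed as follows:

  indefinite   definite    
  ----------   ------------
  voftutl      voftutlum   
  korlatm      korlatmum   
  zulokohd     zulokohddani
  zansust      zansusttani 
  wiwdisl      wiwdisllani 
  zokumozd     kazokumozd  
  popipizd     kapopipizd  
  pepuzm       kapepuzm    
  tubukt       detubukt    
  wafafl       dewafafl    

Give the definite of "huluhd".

voftutl and wiwdisl both end in -l yet inflect differently (voftutlum, wiwdisllani), so the final letter is not what conditions the rule; the second-to-last letter is.
"huluhd" has second-to-last letter 'h'. The one such stem in the data (zulokohd → zulokohddani) doubles the final consonant and adds -ani (as do zansust, wiwdisl), so the same rule applies.
So huluhd → huluhddani.

huluhddani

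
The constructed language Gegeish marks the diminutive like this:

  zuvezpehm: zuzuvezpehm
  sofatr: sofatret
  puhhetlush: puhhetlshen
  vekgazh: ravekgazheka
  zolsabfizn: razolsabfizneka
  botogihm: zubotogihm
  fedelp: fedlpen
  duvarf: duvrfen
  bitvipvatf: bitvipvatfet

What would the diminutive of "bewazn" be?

rabewazneka

bitvipvatf and duvarf both end in -f yet inflect differently (bitvipvatfet, duvrfen), so the final letter is not what conditions the rule; the second-to-last letter is.
"bewazn" has second-to-last letter 'z'. The stems whose second-to-last letter is 'z' (zolsabfizn → razolsabfizneka, vekgazh → ravekgazheka) add ra- … -eka around the stem.
The other patterns: stems whose second-to-last letter is 't' add -et; stems whose second-to-last letter is 'h' add the prefix zu-; stems whose second-to-last letter is 'l', 'r' or 's' delete the last vowel and add -en.
So bewazn → rabewazneka.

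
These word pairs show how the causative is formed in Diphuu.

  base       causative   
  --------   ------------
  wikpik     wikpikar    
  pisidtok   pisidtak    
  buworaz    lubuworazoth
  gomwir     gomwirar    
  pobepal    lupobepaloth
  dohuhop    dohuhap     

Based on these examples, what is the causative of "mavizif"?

pisidtok and wikpik both end in -k yet inflect differently (pisidtak, wikpikar), so the final letter is not what conditions the rule; the last vowel is.
"mavizif" has last vowel 'i'. The stems whose last vowel is 'i' (wikpik → wikpikar, gomwir → gomwirar) add -ar.
So mavizif → mavizifar.

mavizifar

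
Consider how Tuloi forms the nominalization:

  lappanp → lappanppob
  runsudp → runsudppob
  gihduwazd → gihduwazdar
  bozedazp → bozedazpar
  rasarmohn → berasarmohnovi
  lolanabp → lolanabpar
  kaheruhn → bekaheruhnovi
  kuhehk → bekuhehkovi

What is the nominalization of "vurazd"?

"vurazd" has second-to-last letter 'z'. The stems whose second-to-last letter is 'z' (gihduwazd → gihduwazdar, bozedazp → bozedazpar) add -ar.
So vurazd → vurazdar.

vurazdar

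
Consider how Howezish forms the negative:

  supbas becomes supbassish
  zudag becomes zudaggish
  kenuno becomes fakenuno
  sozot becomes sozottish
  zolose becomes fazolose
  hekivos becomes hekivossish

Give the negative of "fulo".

fafulo

"fulo" ends in a vowel. The stems ending in a vowel (zolose → fazolose, kenuno → fakenuno) add the prefix fa-.
So fulo → fafulo.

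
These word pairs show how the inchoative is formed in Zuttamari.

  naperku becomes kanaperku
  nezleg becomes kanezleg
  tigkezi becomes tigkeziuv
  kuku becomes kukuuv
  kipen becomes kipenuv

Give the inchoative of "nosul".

kanosul

"nosul" begins with n-. The stems beginning with n- (naperku → kanaperku, nezleg → kanezleg) add the prefix ka-.
So nosul → kanosul.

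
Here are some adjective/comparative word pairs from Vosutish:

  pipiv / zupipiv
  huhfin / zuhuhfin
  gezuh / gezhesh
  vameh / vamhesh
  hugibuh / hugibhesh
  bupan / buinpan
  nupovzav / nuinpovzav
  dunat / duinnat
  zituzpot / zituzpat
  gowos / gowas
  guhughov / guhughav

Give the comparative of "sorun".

huhfin and bupan both end in -n yet inflect differently (zuhuhfin, buinpan), so the final letter is not what conditions the rule; the last vowel is.
"sorun" has last vowel 'u'. The stems whose last vowel is 'u' (gezuh → gezhesh, hugibuh → hugibhesh) delete the last vowel and add -esh.
So sorun → sornesh.

sornesh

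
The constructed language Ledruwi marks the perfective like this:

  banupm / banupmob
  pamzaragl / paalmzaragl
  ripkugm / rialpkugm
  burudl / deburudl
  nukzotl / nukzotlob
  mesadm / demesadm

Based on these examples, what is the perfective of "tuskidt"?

"tuskidt" has second-to-last letter 'd'. The stems whose second-to-last letter is 'd' (mesadm → demesadm, burudl → deburudl) add the prefix de-.
The other patterns: stems whose second-to-last letter is 'g' insert -al- after the first vowel; stems whose second-to-last letter is 'p' or 't' add -ob.
So tuskidt → detuskidt.

detuskidt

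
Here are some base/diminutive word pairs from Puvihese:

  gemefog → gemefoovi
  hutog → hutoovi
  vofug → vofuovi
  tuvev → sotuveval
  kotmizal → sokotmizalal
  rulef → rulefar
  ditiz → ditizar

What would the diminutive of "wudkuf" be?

"wudkuf" ends in -f. The one such stem in the data (rulef → rulefar) adds -ar, so the same rule applies.
The other patterns: stems ending in -g drop the final letter and add -ovi; stems ending in -l or -v add so- … -al around the stem.
So wudkuf → wudkufar.

wudkufar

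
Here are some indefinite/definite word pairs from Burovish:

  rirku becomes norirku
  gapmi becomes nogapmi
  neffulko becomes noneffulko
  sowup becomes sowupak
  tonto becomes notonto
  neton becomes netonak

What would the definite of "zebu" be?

"zebu" ends in a vowel. The stems ending in a vowel (gapmi → nogapmi, neffulko → noneffulko, rirku → norirku) add the prefix no-.
The other pattern: stems ending in a consonant add -ak.
So zebu → nozebu.

nozebu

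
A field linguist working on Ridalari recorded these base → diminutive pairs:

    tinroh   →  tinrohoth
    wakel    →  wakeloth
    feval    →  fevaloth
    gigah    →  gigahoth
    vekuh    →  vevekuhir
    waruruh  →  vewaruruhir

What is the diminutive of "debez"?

vekuh and gigah both end in -h yet inflect differently (vevekuhir, gigahoth), so the final letter is not what conditions the rule; the last vowel is.
"debez" has last vowel 'e'. The one such stem in the data (wakel → wakeloth) adds -oth, so the same rule applies.
The other pattern: stems whose last vowel is 'u' add ve- … -ir around the stem.
So debez → debezoth.

debezoth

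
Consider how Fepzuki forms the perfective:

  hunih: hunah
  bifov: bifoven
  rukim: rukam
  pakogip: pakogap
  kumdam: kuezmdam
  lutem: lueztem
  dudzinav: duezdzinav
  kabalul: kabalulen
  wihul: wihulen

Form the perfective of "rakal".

rukim and kumdam both end in -m yet inflect differently (rukam, kuezmdam), so the final letter is not what conditions the rule; the last vowel is.
"rakal" has last vowel 'a'. The stems whose last vowel is 'a' (kumdam → kuezmdam, dudzinav → duezdzinav) insert -ez- after the first vowel.
So rakal → raezkal.

raezkal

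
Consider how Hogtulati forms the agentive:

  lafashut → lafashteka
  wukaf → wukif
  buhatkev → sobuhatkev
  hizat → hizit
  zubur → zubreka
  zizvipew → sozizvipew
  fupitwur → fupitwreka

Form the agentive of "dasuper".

sodasuper

lafashut and hizat both end in -t yet inflect differently (lafashteka, hizit), so the final letter is not what conditions the rule; the last vowel is.
"dasuper" has last vowel 'e'. The stems whose last vowel is 'e' (zizvipew → sozizvipew, buhatkev → sobuhatkev) add the prefix so-.
So dasuper → sodasuper.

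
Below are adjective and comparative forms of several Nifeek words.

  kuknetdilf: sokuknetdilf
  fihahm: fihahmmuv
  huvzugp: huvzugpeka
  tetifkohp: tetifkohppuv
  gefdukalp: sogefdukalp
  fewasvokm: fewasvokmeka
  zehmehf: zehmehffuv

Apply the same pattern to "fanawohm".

fanawohmmuv

tetifkohp and gefdukalp both end in -p yet inflect differently (tetifkohppuv, sogefdukalp), so the final letter is not what conditions the rule; the second-to-last letter is.
"fanawohm" has second-to-last letter 'h'. The stems whose second-to-last letter is 'h' (zehmehf → zehmehffuv, tetifkohp → tetifkohppuv, fihahm → fihahmmuv) double the final consonant and add -uv.
The other patterns: stems whose second-to-last letter is 'l' add the prefix so-; stems whose second-to-last letter is 'g' or 'k' add -eka.
So fanawohm → fanawohmmuv.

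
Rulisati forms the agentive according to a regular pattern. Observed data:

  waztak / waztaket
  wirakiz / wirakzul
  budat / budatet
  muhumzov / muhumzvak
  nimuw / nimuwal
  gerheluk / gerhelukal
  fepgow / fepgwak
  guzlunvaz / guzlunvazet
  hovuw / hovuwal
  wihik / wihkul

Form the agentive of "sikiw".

gerheluk and wihik both end in -k yet inflect differently (gerhelukal, wihkul), so the final letter is not what conditions the rule; the last vowel is.
"sikiw" has last vowel 'i'. The stems whose last vowel is 'i' (wihik → wihkul, wirakiz → wirakzul) delete the last vowel and add -ul.
The other patterns: stems whose last vowel is 'u' add -al; stems whose last vowel is 'a' add -et; stems whose last vowel is 'o' delete the last vowel and add -ak.
So sikiw → sikwul.

sikwul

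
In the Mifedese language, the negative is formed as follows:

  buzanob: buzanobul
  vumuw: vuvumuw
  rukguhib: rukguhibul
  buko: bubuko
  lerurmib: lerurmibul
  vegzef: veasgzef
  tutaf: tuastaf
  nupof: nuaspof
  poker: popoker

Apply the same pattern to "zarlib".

zarlibul

nupof and buzanob both have last vowel 'o' yet inflect differently (nuaspof, buzanobul), so the last vowel is not what conditions the rule; the final letter is.
"zarlib" ends in -b. The stems ending in -b (buzanob → buzanobul, rukguhib → rukguhibul, lerurmib → lerurmibul) add -ul.
So zarlib → zarlibul.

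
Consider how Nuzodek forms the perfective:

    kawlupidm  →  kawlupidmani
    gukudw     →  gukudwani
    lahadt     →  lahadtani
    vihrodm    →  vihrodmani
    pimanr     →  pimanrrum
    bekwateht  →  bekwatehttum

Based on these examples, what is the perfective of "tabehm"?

tabehmmum

lahadt and bekwateht both end in -t yet inflect differently (lahadtani, bekwatehttum), so the final letter is not what conditions the rule; the second-to-last letter is.
"tabehm" has second-to-last letter 'h'. The one such stem in the data (bekwateht → bekwatehttum) doubles the final consonant and adds -um (as does pimanr), so the same rule applies.
The other pattern: stems whose second-to-last letter is 'd' add -ani.
So tabehm → tabehmmum.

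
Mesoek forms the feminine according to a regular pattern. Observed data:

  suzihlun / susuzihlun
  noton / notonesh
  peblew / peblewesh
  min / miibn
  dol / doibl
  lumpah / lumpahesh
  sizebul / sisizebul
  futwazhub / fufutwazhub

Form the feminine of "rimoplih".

ririmoplih

"rimoplih" has 3 vowels. The stems with 3 vowels (futwazhub → fufutwazhub, suzihlun → susuzihlun, sizebul → sisizebul) repeat the first consonant+vowel as a prefix.
So rimoplih → ririmoplih.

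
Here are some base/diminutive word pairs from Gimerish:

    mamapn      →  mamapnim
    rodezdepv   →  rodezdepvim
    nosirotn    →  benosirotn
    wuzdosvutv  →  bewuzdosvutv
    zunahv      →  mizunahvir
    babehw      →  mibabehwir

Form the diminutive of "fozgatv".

mamapn and nosirotn both end in -n yet inflect differently (mamapnim, benosirotn), so the final letter is not what conditions the rule; the second-to-last letter is.
"fozgatv" has second-to-last letter 't'. The stems whose second-to-last letter is 't' (nosirotn → benosirotn, wuzdosvutv → bewuzdosvutv) add the prefix be-.
The other patterns: stems whose second-to-last letter is 'p' add -im; stems whose second-to-last letter is 'h' add mi- … -ir around the stem.
So fozgatv → befozgatv.

befozgatv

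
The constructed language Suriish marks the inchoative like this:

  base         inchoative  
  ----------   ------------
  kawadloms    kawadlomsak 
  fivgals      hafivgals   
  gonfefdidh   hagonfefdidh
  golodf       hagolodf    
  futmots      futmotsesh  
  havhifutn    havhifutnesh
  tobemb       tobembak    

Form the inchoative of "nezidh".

hanezidh

futmots and kawadloms both end in -s yet inflect differently (futmotsesh, kawadlomsak), so the final letter is not what conditions the rule; the second-to-last letter is.
"nezidh" has second-to-last letter 'd'. The stems whose second-to-last letter is 'd' (golodf → hagolodf, gonfefdidh → hagonfefdidh) add the prefix ha-.
The other patterns: stems whose second-to-last letter is 't' add -esh; stems whose second-to-last letter is 'm' add -ak.
So nezidh → hanezidh.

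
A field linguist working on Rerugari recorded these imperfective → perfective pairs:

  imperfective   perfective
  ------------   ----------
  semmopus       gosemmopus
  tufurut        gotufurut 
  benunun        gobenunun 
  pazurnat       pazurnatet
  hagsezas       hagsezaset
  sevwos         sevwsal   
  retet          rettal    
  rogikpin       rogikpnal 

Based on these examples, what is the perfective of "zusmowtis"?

zusmowtsal

tufurut and pazurnat both end in -t yet inflect differently (gotufurut, pazurnatet), so the final letter is not what conditions the rule; the last vowel is.
"zusmowtis" has last vowel 'i'. The one such stem in the data (rogikpin → rogikpnal) deletes the last vowel and adds -al (as do sevwos, retet), so the same rule applies.
So zusmowtis → zusmowtsal.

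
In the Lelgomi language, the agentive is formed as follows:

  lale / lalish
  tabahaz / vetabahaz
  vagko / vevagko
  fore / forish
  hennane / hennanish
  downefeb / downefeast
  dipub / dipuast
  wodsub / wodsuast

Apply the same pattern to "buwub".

buwuast

downefeb and hennane both have last vowel 'e' yet inflect differently (downefeast, hennanish), so the last vowel is not what conditions the rule; the final letter is.
"buwub" ends in -b. The stems ending in -b (dipub → dipuast, downefeb → downefeast, wodsub → wodsuast) drop the final letter and add -ast.
The other patterns: stems ending in -e drop the final letter and add -ish; stems ending in -o or -z add the prefix ve-.
So buwub → buwuast.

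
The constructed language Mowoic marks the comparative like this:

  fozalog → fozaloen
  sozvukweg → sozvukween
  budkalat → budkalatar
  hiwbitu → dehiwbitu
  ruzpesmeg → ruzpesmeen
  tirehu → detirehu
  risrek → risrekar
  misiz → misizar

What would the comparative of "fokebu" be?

sozvukweg and risrek both have last vowel 'e' yet inflect differently (sozvukween, risrekar), so the last vowel is not what conditions the rule; the final letter is.
"fokebu" ends in -u. The stems ending in -u (tirehu → detirehu, hiwbitu → dehiwbitu) add the prefix de-.
The other patterns: stems ending in -g drop the final letter and add -en; stems ending in -k, -t or -z add -ar.
So fokebu → defokebu.

defokebu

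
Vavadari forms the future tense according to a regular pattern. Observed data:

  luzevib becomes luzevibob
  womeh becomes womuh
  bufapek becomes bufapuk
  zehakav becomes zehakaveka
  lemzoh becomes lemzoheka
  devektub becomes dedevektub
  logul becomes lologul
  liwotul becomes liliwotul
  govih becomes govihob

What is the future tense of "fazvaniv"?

fazvanivob

womeh and govih both end in -h yet inflect differently (womuh, govihob), so the final letter is not what conditions the rule; the last vowel is.
"fazvaniv" has last vowel 'i'. The stems whose last vowel is 'i' (govih → govihob, luzevib → luzevibob) add -ob.
So fazvaniv → fazvanivob.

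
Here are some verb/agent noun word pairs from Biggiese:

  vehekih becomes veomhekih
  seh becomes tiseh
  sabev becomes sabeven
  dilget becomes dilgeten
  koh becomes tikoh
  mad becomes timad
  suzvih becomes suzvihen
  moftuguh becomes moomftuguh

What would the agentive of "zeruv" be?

"zeruv" has 2 vowels. The stems with 2 vowels (suzvih → suzvihen, sabev → sabeven, dilget → dilgeten) add -en.
So zeruv → zeruven.

zeruven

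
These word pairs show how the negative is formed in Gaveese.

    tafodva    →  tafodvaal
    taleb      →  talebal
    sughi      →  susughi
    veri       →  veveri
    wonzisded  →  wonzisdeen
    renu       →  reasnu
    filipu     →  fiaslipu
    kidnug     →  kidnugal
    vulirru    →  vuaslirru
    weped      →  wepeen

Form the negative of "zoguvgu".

weped and taleb both have last vowel 'e' yet inflect differently (wepeen, talebal), so the last vowel is not what conditions the rule; the final letter is.
"zoguvgu" ends in -u. The stems ending in -u (filipu → fiaslipu, renu → reasnu, vulirru → vuaslirru) insert -as- after the first vowel.
So zoguvgu → zoasguvgu.

zoasguvgu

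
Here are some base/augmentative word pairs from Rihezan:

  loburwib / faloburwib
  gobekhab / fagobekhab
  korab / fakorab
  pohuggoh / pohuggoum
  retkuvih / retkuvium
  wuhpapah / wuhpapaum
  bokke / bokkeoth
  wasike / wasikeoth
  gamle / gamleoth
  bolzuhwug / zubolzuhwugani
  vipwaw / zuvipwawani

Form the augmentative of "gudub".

"gudub" ends in -b. The stems ending in -b (loburwib → faloburwib, gobekhab → fagobekhab, korab → fakorab) add the prefix fa-.
The other patterns: stems ending in -h drop the final letter and add -um; stems ending in -e add -oth; stems ending in -g or -w add zu- … -ani around the stem.
So gudub → fagudub.

fagudub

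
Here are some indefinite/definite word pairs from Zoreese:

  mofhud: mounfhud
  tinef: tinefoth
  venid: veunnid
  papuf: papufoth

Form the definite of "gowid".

mofhud and papuf both have last vowel 'u' yet inflect differently (mounfhud, papufoth), so the last vowel is not what conditions the rule; the final letter is.
"gowid" ends in -d. The stems ending in -d (venid → veunnid, mofhud → mounfhud) insert -un- after the first vowel.
The other pattern: stems ending in -f add -oth.
So gowid → gounwid.

gounwid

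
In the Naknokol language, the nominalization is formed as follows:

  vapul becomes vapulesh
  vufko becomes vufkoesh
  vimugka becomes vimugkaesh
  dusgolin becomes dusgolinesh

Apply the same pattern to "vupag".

Every pair shown (vapul → vapulesh, vufko → vufkoesh, vimugka → vimugkaesh, …) follows the same rule: add -esh.
So vupag → vupagesh.

vupagesh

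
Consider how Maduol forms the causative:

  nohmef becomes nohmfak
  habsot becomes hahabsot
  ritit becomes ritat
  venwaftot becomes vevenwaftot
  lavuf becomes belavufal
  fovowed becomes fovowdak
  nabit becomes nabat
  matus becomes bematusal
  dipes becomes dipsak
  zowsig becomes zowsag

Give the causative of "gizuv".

begizuval

venwaftot and ritit both end in -t yet inflect differently (vevenwaftot, ritat), so the final letter is not what conditions the rule; the last vowel is.
"gizuv" has last vowel 'u'. The stems whose last vowel is 'u' (lavuf → belavufal, matus → bematusal) add be- … -al around the stem.
The other patterns: stems whose last vowel is 'o' repeat the first consonant+vowel as a prefix; stems whose last vowel is 'i' change the last vowel to 'a'; stems whose last vowel is 'e' delete the last vowel and add -ak.
So gizuv → begizuval.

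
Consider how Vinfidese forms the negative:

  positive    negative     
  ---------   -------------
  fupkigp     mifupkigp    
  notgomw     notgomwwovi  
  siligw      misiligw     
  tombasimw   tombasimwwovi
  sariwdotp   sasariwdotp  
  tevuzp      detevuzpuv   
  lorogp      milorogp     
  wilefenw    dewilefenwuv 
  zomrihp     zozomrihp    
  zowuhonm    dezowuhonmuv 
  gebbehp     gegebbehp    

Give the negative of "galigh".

gebbehp and lorogp both end in -p yet inflect differently (gegebbehp, milorogp), so the final letter is not what conditions the rule; the second-to-last letter is.
"galigh" has second-to-last letter 'g'. The stems whose second-to-last letter is 'g' (lorogp → milorogp, fupkigp → mifupkigp, siligw → misiligw) add the prefix mi-.
So galigh → migaligh.

migaligh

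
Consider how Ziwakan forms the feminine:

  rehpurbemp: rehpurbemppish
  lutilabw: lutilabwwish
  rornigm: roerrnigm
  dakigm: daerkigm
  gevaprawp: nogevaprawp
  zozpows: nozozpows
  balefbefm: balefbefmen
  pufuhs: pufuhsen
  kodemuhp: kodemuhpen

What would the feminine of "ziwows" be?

"ziwows" has second-to-last letter 'w'. The stems whose second-to-last letter is 'w' (gevaprawp → nogevaprawp, zozpows → nozozpows) add the prefix no-.
The other patterns: stems whose second-to-last letter is 'b' or 'm' double the final consonant and add -ish; stems whose second-to-last letter is 'g' insert -er- after the first vowel; stems whose second-to-last letter is 'f' or 'h' add -en.
So ziwows → noziwows.

noziwows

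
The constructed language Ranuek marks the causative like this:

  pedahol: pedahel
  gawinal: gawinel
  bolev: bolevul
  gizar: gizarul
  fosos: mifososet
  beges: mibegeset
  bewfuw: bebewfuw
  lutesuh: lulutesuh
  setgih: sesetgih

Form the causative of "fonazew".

gawinal and gizar both have last vowel 'a' yet inflect differently (gawinel, gizarul), so the last vowel is not what conditions the rule; the final letter is.
"fonazew" ends in -w. The one such stem in the data (bewfuw → bebewfuw) repeats the first consonant+vowel as a prefix (as do lutesuh, setgih), so the same rule applies.
The other patterns: stems ending in -l change the last vowel to 'e'; stems ending in -r or -v add -ul; stems ending in -s add mi- … -et around the stem.
So fonazew → fofonazew.

fofonazew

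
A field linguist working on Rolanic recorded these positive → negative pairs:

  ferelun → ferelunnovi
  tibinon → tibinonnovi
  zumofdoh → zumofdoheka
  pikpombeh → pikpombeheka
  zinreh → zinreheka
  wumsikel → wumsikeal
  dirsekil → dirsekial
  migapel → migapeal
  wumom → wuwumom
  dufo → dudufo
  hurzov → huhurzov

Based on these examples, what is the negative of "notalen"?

"notalen" ends in -n. The stems ending in -n (ferelun → ferelunnovi, tibinon → tibinonnovi) double the final consonant and add -ovi.
The other patterns: stems ending in -h add -eka; stems ending in -l drop the final letter and add -al; stems ending in -m, -o or -v repeat the first consonant+vowel as a prefix.
So notalen → notalennovi.

notalennovi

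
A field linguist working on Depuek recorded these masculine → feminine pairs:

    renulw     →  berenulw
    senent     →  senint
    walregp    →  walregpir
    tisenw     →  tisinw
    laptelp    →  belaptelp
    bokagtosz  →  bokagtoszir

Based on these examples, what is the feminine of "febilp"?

walregp and laptelp both end in -p yet inflect differently (walregpir, belaptelp), so the final letter is not what conditions the rule; the second-to-last letter is.
"febilp" has second-to-last letter 'l'. The stems whose second-to-last letter is 'l' (laptelp → belaptelp, renulw → berenulw) add the prefix be-.
So febilp → befebilp.

befebilp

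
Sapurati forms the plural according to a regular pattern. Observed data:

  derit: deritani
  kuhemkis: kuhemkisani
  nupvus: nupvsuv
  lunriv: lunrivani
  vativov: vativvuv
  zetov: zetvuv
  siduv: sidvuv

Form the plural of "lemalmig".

lemalmigani

"lemalmig" has last vowel 'i'. The stems whose last vowel is 'i' (lunriv → lunrivani, kuhemkis → kuhemkisani, derit → deritani) add -ani.
The other pattern: stems whose last vowel is 'o' or 'u' delete the last vowel and add -uv.
So lemalmig → lemalmigani.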